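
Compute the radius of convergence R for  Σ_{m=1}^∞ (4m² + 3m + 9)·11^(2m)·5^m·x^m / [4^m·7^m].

R = 28/605

By the ratio test, |a_{m+1}/a_m| = [(4(m+1)² + 3(m+1) + 9)/(4m² + 3m + 9)] · 121·5/(4·7) → 605/28.
Hence the series converges for |x| < 1/(605/28) = 28/605, so the radius of convergence is 28/605.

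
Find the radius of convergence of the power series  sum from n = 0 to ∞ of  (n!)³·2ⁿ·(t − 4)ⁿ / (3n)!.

Apply the ratio test: |a_{n+1}| / |a_n| = (n+1)³/[(3n+1)·(3n+2)·(3n+3)] · 2, which tends to 2/27 as n → ∞.
Convergence for |t − 4| · 2/27 < 1, i.e. |t − 4| < 27/2. So R = 27/2.

R = 27/2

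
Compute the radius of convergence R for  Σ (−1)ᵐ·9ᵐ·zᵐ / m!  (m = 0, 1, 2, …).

The ratio of consecutive coefficients is 9 · 1/(m+1) → 0.
The limit is 0, so the series converges for all z; R = ∞.

R = ∞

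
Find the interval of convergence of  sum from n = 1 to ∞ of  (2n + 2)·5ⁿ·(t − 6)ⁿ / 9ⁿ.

By the ratio test, |a_{n+1}/a_n| = [(2(n+1) + 2)/(2n + 2)] · 5/9 → 5/9.
The series converges when 5/9 · |t − 6| < 1, giving R = 9/5.
Endpoint t = 39/5: the terms do not tend to 0, so the series diverges.
When t = 21/5, the n-th term does not approach 0; divergence by the term test.

(21/5, 39/5)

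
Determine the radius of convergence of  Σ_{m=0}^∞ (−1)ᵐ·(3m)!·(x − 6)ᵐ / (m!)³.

By the ratio test, |a_{m+1}/a_m| = (3m+1)·(3m+2)·(3m+3)/(m+1)³ → 27.
The series converges when 27 · |x − 6| < 1, giving R = 1/27.

R = 1/27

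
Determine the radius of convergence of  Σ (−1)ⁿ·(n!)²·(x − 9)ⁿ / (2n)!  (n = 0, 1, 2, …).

By the ratio test, |a_{n+1}/a_n| = (n+1)²/[(2n+1)·(2n+2)] → 1/4.
Thus R = 1/(1/4) = 4.

R = 4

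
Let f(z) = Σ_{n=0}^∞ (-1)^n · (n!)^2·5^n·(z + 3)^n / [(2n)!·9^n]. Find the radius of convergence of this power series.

The ratio of consecutive coefficients is (n+1)²/[(2n+1)·(2n+2)] · 5/9 → 5/36.
Thus R = 1/(5/36) = 36/5.

R = 36/5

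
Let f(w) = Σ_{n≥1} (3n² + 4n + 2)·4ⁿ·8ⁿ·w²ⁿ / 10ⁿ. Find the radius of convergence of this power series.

The ratio of consecutive coefficients is [(3(n+1)² + 4(n+1) + 2)/(3n² + 4n + 2)] · 4·8/10 → 16/5.
Since the exponent of w increases by 2 each term, convergence requires |w|² < 5/16, hence R = √5/4.

R = √5/4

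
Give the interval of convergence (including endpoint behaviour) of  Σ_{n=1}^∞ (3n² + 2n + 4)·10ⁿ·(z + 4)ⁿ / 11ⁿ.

Ratio test: |a_{n+1}/a_n| = [(3(n+1)² + 2(n+1) + 4)/(3n² + 2n + 4)] · 10/11 → 10/11 as n → ∞.
Thus R = 1/(10/11) = 11/10.
Endpoint z = -29/10: the terms do not tend to 0, so the series diverges.
At z = -51/10: the n-th term does not approach 0; divergence by the term test.

(-51/10, -29/10)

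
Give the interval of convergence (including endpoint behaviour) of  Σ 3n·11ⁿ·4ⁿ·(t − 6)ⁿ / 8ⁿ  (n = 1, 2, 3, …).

(64/11, 68/11)

The ratio of consecutive coefficients is [3(n+1)/3n] · 11·4/8 → 11/2.
Thus R = 1/(11/2) = 2/11.
Check t = 68/11: the n-th term does not approach 0; divergence by the term test.
When t = 64/11, the terms do not tend to 0, so the series diverges.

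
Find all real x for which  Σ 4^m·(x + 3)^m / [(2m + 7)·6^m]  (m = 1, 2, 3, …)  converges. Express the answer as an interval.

[-9/2, -3/2)

The ratio of consecutive coefficients is [(2m + 7)/(2(m+1) + 7)] · 4/6 → 2/3.
Thus R = 1/(2/3) = 3/2.
Endpoint x = -3/2: the terms behave like c/m; limit comparison with the harmonic series gives divergence.
At x = -9/2: the terms alternate in sign and decrease monotonically to 0 in absolute value (size ~ c/m), so the alternating series test gives convergence.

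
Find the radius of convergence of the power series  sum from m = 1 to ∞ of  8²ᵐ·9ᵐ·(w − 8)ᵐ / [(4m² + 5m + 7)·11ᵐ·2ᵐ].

R = 11/288

Apply the ratio test: |a_{m+1}| / |a_m| = [(4m² + 5m + 7)/(4(m+1)² + 5(m+1) + 7)] · 64·9/(11·2), which tends to 288/11 as m → ∞.
Hence the series converges for |w − 8| < 1/(288/11) = 11/288, so the radius of convergence is 11/288.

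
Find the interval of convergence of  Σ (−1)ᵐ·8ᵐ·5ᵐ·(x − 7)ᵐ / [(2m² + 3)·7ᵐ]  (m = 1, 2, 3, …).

[273/40, 287/40]

Apply the ratio test: |a_{m+1}| / |a_m| = [(2m² + 3)/(2(m+1)² + 3)] · 8·5/7, which tends to 40/7 as m → ∞.
Hence the series converges for |x − 7| < 1/(40/7) = 7/40, so the radius of convergence is 7/40.
At x = 287/40: the series is dominated by a constant times Σ 1/m², which converges (p = 2 > 1).
Check x = 273/40: absolute convergence follows by limit comparison with Σ 1/m².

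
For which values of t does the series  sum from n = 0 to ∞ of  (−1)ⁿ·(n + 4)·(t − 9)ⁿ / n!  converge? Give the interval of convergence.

(−∞, ∞)

Apply the ratio test: |a_{n+1}| / |a_n| = ((n+1) + 4)/(n + 4) · 1/(n+1), which tends to 0 as n → ∞.
Since the limit is 0 < 1 for every t, the series converges on all of ℝ and R = ∞.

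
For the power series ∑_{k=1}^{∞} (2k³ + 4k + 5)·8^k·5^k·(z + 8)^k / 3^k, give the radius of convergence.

By the ratio test, |a_{k+1}/a_k| = [(2(k+1)³ + 4(k+1) + 5)/(2k³ + 4k + 5)] · 8·5/3 → 40/3.
Thus R = 1/(40/3) = 3/40.

R = 3/40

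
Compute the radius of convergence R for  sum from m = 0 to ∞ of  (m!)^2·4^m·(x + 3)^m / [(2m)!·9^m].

Ratio test: |a_{m+1}/a_m| = (m+1)²/[(2m+1)·(2m+2)] · 4/9 → 1/9 as m → ∞.
Thus R = 1/(1/9) = 9.

R = 9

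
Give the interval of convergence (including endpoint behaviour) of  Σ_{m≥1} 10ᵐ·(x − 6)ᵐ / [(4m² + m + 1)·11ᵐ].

By the ratio test, |a_{m+1}/a_m| = [(4m² + m + 1)/(4(m+1)² + (m+1) + 1)] · 10/11 → 10/11.
Hence the series converges for |x − 6| < 1/(10/11) = 11/10, so the radius of convergence is 11/10.
When x = 71/10, the terms are on the order of 1/m², so the series converges absolutely by comparison with the p-series (p = 2 > 1).
Endpoint x = 49/10: the series is dominated by a constant times Σ 1/m², which converges (p = 2 > 1).

[49/10, 71/10]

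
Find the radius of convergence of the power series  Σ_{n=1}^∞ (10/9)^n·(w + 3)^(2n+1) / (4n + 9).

By the ratio test, |a_{n+1}/a_n| = [(4n + 9)/(4(n+1) + 9)] · 10/9 → 10/9.
Writing y = (w + 3)², the series in y has radius 9/10, so |w + 3| < √(9/10) and R = 3√10/10.

R = 3√10/10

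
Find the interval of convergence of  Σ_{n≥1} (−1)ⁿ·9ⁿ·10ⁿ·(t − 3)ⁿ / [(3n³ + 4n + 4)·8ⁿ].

By the ratio test, |a_{n+1}/a_n| = [(3n³ + 4n + 4)/(3(n+1)³ + 4(n+1) + 4)] · 9·10/8 → 45/4.
Thus R = 1/(45/4) = 4/45.
At t = 139/45: absolute convergence follows by limit comparison with Σ 1/n³.
Check t = 131/45: the terms are on the order of 1/n³, so the series converges absolutely by comparison with the p-series (p = 3 > 1).

[131/45, 139/45]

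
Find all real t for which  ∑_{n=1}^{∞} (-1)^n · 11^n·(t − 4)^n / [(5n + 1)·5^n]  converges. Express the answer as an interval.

Apply the ratio test: |a_{n+1}| / |a_n| = [(5n + 1)/(5(n+1) + 1)] · 11/5, which tends to 11/5 as n → ∞.
Convergence for |t − 4| · 11/5 < 1, i.e. |t − 4| < 5/11. So R = 5/11.
Check t = 49/11: an alternating series whose terms decrease to 0 in absolute value, so it converges by the Leibniz criterion.
Endpoint t = 39/11: the terms are asymptotic to a nonzero constant times 1/n, so the series diverges by limit comparison with Σ 1/n.

(39/11, 49/11]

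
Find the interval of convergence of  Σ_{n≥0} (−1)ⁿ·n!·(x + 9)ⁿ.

{-9}

The ratio of consecutive coefficients is (n+1) → ∞.
The terms grow without bound for any (x + 9) ≠ 0, so R = 0 (convergence only at x = -9).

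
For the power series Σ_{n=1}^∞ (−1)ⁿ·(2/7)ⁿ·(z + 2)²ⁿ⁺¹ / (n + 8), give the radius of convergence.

R = √14/2

The ratio of consecutive coefficients is [(n + 8)/((n+1) + 8)] · 2/7 → 2/7.
Writing y = (z + 2)², the series in y has radius 7/2, so |z + 2| < √(7/2) and R = √14/2.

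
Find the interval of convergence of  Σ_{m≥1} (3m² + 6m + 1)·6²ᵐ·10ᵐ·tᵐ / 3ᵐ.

(-1/120, 1/120)

The ratio of consecutive coefficients is [(3(m+1)² + 6(m+1) + 1)/(3m² + 6m + 1)] · 36·10/3 → 120.
Thus R = 1/(120) = 1/120.
Endpoint t = 1/120: the terms have absolute value of order m², which does not tend to 0, so the series diverges by the divergence test.
At t = -1/120: the m-th term does not approach 0; divergence by the term test.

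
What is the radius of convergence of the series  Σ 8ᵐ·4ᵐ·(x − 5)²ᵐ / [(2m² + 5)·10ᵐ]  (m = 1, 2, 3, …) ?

By the ratio test, |a_{m+1}/a_m| = [(2m² + 5)/(2(m+1)² + 5)] · 8·4/10 → 16/5.
Successive powers of (x − 5) differ by 2, so the series converges when |x − 5|² · 16/5 < 1, i.e. |x − 5| < √(5/16). So R = √5/4.

R = √5/4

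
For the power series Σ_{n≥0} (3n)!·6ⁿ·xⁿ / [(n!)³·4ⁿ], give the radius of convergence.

R = 2/81

Ratio test: |a_{n+1}/a_n| = (3n+1)·(3n+2)·(3n+3)/(n+1)³ · 6/4 → 81/2 as n → ∞.
The series converges when 81/2 · |x| < 1, giving R = 2/81.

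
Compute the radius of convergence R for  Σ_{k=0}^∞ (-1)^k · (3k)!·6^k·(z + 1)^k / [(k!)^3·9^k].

R = 1/18

By the ratio test, |a_{k+1}/a_k| = (3k+1)·(3k+2)·(3k+3)/(k+1)³ · 6/9 → 18.
Convergence for |z + 1| · 18 < 1, i.e. |z + 1| < 1/18. So R = 1/18.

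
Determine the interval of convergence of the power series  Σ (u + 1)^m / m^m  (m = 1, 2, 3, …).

By the Cauchy root test, |a_m|^(1/m) = 1/m → 0.
The limit is 0 for every u, so R = ∞.

(−∞, ∞)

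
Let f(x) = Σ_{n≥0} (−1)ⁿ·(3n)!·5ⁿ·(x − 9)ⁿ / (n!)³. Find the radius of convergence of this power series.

R = 1/135

Apply the ratio test: |a_{n+1}| / |a_n| = (3n+1)·(3n+2)·(3n+3)/(n+1)³ · 5, which tends to 135 as n → ∞.
Thus R = 1/(135) = 1/135.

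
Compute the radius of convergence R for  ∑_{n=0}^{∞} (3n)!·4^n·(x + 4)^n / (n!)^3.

R = 1/108

The ratio of consecutive coefficients is (3n+1)·(3n+2)·(3n+3)/(n+1)³ · 4 → 108.
Convergence for |x + 4| · 108 < 1, i.e. |x + 4| < 1/108. So R = 1/108.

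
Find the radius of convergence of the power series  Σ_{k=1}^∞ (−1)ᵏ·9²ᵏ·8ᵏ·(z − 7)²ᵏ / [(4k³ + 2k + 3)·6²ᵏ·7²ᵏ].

By the ratio test, |a_{k+1}/a_k| = [(4k³ + 2k + 3)/(4(k+1)³ + 2(k+1) + 3)] · 81·8/(36·49) → 18/49.
Writing y = (z − 7)², the series in y has radius 49/18, so |z − 7| < √(49/18) and R = 7√2/6.

R = 7√2/6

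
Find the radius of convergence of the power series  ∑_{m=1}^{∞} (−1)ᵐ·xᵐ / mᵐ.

Root test: |a_m|^(1/m) = 1/m → 0.
The limit is 0 for every x, so R = ∞.

R = ∞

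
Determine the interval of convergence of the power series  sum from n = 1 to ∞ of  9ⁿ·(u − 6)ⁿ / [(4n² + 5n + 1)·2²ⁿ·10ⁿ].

Apply the ratio test: |a_{n+1}| / |a_n| = [(4n² + 5n + 1)/(4(n+1)² + 5(n+1) + 1)] · 9/(4·10), which tends to 9/40 as n → ∞.
The series converges when 9/40 · |u − 6| < 1, giving R = 40/9.
Check u = 94/9: the terms are on the order of 1/n², so the series converges absolutely by comparison with the p-series (p = 2 > 1).
At u = 14/9: the terms are on the order of 1/n², so the series converges absolutely by comparison with the p-series (p = 2 > 1).

[14/9, 94/9]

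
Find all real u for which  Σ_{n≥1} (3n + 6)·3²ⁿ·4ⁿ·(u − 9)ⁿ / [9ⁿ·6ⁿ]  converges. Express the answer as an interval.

The ratio of consecutive coefficients is [(3(n+1) + 6)/(3n + 6)] · 9·4/(9·6) → 2/3.
Thus R = 1/(2/3) = 3/2.
When u = 21/2, the terms do not tend to 0, so the series diverges.
Endpoint u = 15/2: the terms have absolute value of order n, which does not tend to 0, so the series diverges by the divergence test.

(15/2, 21/2)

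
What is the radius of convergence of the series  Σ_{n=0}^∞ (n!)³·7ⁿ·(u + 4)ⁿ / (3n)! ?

Ratio test: |a_{n+1}/a_n| = (n+1)³/[(3n+1)·(3n+2)·(3n+3)] · 7 → 7/27 as n → ∞.
Thus R = 1/(7/27) = 27/7.

R = 27/7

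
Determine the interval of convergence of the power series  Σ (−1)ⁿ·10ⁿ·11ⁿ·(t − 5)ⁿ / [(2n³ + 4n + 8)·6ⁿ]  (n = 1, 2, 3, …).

Ratio test: |a_{n+1}/a_n| = [(2n³ + 4n + 8)/(2(n+1)³ + 4(n+1) + 8)] · 10·11/6 → 55/3 as n → ∞.
Thus R = 1/(55/3) = 3/55.
Check t = 278/55: the terms are on the order of 1/n³, so the series converges absolutely by comparison with the p-series (p = 3 > 1).
When t = 272/55, absolute convergence follows by limit comparison with Σ 1/n³.

[272/55, 278/55]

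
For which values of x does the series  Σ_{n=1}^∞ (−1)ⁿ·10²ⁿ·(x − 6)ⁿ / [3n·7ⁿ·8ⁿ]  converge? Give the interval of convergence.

The ratio of consecutive coefficients is [3n/3(n+1)] · 100/(7·8) → 25/14.
The series converges when 25/14 · |x − 6| < 1, giving R = 14/25.
Check x = 164/25: convergence follows from the alternating series test (terms decrease monotonically to 0).
Check x = 136/25: the terms are asymptotic to a nonzero constant times 1/n, so the series diverges by limit comparison with Σ 1/n.

(136/25, 164/25]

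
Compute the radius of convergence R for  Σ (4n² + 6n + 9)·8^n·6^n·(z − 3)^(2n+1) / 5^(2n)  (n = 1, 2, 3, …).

R = 5√3/12

By the ratio test, |a_{n+1}/a_n| = [(4(n+1)² + 6(n+1) + 9)/(4n² + 6n + 9)] · 8·6/25 → 48/25.
Successive powers of (z − 3) differ by 2, so the series converges when |z − 3|² · 48/25 < 1, i.e. |z − 3| < √(25/48). So R = 5√3/12.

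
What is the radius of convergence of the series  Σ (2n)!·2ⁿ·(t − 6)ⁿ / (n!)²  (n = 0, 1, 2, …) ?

The ratio of consecutive coefficients is (2n+1)·(2n+2)/(n+1)² · 2 → 8.
Thus R = 1/(8) = 1/8.

R = 1/8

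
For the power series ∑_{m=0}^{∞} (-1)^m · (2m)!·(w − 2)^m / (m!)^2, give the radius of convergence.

R = 1/4

The ratio of consecutive coefficients is (2m+1)·(2m+2)/(m+1)² → 4.
The series converges when 4 · |w − 2| < 1, giving R = 1/4.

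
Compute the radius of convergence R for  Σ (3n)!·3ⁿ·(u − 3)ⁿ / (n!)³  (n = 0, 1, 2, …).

By the ratio test, |a_{n+1}/a_n| = (3n+1)·(3n+2)·(3n+3)/(n+1)³ · 3 → 81.
Convergence for |u − 3| · 81 < 1, i.e. |u − 3| < 1/81. So R = 1/81.

R = 1/81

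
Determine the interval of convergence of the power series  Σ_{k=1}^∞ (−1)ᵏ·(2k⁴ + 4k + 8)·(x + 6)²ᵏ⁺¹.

(-7, -5)

Ratio test: |a_{k+1}/a_k| = (2(k+1)⁴ + 4(k+1) + 8)/(2k⁴ + 4k + 8) → 1 as k → ∞.
Successive powers of (x + 6) differ by 2, so the series converges when |x + 6|² · 1 < 1, i.e. |x + 6| < √(1) = 1. So R = 1.
At x = -5: the k-th term does not approach 0; divergence by the term test.
Check x = -7: the k-th term does not approach 0; divergence by the term test.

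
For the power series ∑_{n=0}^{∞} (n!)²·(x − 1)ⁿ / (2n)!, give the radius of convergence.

By the ratio test, |a_{n+1}/a_n| = (n+1)²/[(2n+1)·(2n+2)] → 1/4.
Thus R = 1/(1/4) = 4.

R = 4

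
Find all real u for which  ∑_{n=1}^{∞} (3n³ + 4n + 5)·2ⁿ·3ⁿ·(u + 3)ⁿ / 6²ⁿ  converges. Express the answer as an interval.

(-9, 3)

Ratio test: |a_{n+1}/a_n| = [(3(n+1)³ + 4(n+1) + 5)/(3n³ + 4n + 5)] · 2·3/36 → 1/6 as n → ∞.
Thus R = 1/(1/6) = 6.
Check u = 3: the terms have absolute value of order n³, which does not tend to 0, so the series diverges by the divergence test.
Check u = -9: the terms have absolute value of order n³, which does not tend to 0, so the series diverges by the divergence test.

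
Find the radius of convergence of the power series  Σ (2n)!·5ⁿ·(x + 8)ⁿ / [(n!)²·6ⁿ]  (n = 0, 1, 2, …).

The ratio of consecutive coefficients is (2n+1)·(2n+2)/(n+1)² · 5/6 → 10/3.
Thus R = 1/(10/3) = 3/10.

R = 3/10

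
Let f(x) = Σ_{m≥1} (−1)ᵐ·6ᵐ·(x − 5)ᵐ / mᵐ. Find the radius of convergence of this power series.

R = ∞

By the Cauchy root test, |a_m|^(1/m) = 6/m → 0.
Since the m-th root of |a_m| tends to 0, the series converges for all real x; R = ∞.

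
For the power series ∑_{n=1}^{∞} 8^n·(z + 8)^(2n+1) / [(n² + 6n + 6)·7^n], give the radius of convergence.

The ratio of consecutive coefficients is [(n² + 6n + 6)/((n+1)² + 6(n+1) + 6)] · 8/7 → 8/7.
Since the exponent of (z + 8) increases by 2 each term, convergence requires |z + 8|² < 7/8, hence R = √14/4.

R = √14/4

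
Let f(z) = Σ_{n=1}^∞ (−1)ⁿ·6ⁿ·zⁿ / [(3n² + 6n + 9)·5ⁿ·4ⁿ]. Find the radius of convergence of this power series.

R = 10/3

Apply the ratio test: |a_{n+1}| / |a_n| = [(3n² + 6n + 9)/(3(n+1)² + 6(n+1) + 9)] · 6/(5·4), which tends to 3/10 as n → ∞.
Thus R = 1/(3/10) = 10/3.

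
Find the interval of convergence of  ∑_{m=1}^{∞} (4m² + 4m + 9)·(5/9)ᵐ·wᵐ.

The ratio of consecutive coefficients is [(4(m+1)² + 4(m+1) + 9)/(4m² + 4m + 9)] · 5/9 → 5/9.
Convergence for |w| · 5/9 < 1, i.e. |w| < 9/5. So R = 9/5.
Endpoint w = 9/5: the terms do not tend to 0, so the series diverges.
At w = -9/5: the m-th term does not approach 0; divergence by the term test.

(-9/5, 9/5)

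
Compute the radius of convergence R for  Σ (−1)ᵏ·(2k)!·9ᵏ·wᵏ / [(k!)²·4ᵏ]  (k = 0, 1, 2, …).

Apply the ratio test: |a_{k+1}| / |a_k| = (2k+1)·(2k+2)/(k+1)² · 9/4, which tends to 9 as k → ∞.
Hence the series converges for |w| < 1/(9) = 1/9, so the radius of convergence is 1/9.

R = 1/9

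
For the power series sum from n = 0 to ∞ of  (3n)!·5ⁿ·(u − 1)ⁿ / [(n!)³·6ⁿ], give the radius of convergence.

Apply the ratio test: |a_{n+1}| / |a_n| = (3n+1)·(3n+2)·(3n+3)/(n+1)³ · 5/6, which tends to 45/2 as n → ∞.
Convergence for |u − 1| · 45/2 < 1, i.e. |u − 1| < 2/45. So R = 2/45.

R = 2/45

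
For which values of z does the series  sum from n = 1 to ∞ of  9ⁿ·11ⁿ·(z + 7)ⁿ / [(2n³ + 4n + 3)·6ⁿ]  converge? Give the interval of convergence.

By the ratio test, |a_{n+1}/a_n| = [(2n³ + 4n + 3)/(2(n+1)³ + 4(n+1) + 3)] · 9·11/6 → 33/2.
Hence the series converges for |z + 7| < 1/(33/2) = 2/33, so the radius of convergence is 2/33.
At z = -229/33: the series is dominated by a constant times Σ 1/n³, which converges (p = 3 > 1).
Check z = -233/33: absolute convergence follows by limit comparison with Σ 1/n³.

[-233/33, -229/33]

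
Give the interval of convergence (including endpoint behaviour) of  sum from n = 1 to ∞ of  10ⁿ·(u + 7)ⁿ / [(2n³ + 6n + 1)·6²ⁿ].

[-53/5, -17/5]

By the ratio test, |a_{n+1}/a_n| = [(2n³ + 6n + 1)/(2(n+1)³ + 6(n+1) + 1)] · 10/36 → 5/18.
Thus R = 1/(5/18) = 18/5.
When u = -17/5, the terms are on the order of 1/n³, so the series converges absolutely by comparison with the p-series (p = 3 > 1).
When u = -53/5, absolute convergence follows by limit comparison with Σ 1/n³.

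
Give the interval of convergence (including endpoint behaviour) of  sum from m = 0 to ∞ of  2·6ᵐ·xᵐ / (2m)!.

(−∞, ∞)

By the ratio test, |a_{m+1}/a_m| = 2/2 · 6 · 1/[(2m+1)·(2m+2)] → 0.
The limit is 0, so the series converges for all x; R = ∞.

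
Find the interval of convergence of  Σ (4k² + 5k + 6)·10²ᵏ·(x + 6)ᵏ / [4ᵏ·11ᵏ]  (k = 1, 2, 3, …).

By the ratio test, |a_{k+1}/a_k| = [(4(k+1)² + 5(k+1) + 6)/(4k² + 5k + 6)] · 100/(4·11) → 25/11.
The series converges when 25/11 · |x + 6| < 1, giving R = 11/25.
Check x = -139/25: the terms have absolute value of order k², which does not tend to 0, so the series diverges by the divergence test.
At x = -161/25: the k-th term does not approach 0; divergence by the term test.

(-161/25, -139/25)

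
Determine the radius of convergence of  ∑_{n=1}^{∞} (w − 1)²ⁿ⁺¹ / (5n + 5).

By the ratio test, |a_{n+1}/a_n| = (5n + 5)/(5(n+1) + 5) → 1.
Successive powers of (w − 1) differ by 2, so the series converges when |w − 1|² · 1 < 1, i.e. |w − 1| < √(1) = 1. So R = 1.

R = 1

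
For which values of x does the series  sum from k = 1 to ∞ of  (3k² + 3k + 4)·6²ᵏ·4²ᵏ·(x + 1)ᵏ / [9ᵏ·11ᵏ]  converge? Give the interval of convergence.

(-75/64, -53/64)

Apply the ratio test: |a_{k+1}| / |a_k| = [(3(k+1)² + 3(k+1) + 4)/(3k² + 3k + 4)] · 36·16/(9·11), which tends to 64/11 as k → ∞.
Hence the series converges for |x + 1| < 1/(64/11) = 11/64, so the radius of convergence is 11/64.
Check x = -53/64: the terms do not tend to 0, so the series diverges.
Endpoint x = -75/64: the k-th term does not approach 0; divergence by the term test.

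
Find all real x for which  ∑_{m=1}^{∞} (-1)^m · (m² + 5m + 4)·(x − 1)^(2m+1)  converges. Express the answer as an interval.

By the ratio test, |a_{m+1}/a_m| = ((m+1)² + 5(m+1) + 4)/(m² + 5m + 4) → 1.
Since the exponent of (x − 1) increases by 2 each term, convergence requires |x − 1|² < 1, hence R = 1.
Endpoint x = 2: the terms have absolute value of order m², which does not tend to 0, so the series diverges by the divergence test.
When x = 0, the m-th term does not approach 0; divergence by the term test.

(0, 2)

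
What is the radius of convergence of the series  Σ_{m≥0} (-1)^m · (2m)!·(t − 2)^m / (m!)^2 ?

By the ratio test, |a_{m+1}/a_m| = (2m+1)·(2m+2)/(m+1)² → 4.
Hence the series converges for |t − 2| < 1/(4) = 1/4, so the radius of convergence is 1/4.

R = 1/4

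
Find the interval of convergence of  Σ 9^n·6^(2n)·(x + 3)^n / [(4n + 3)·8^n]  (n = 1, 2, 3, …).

[-245/81, -241/81)

The ratio of consecutive coefficients is [(4n + 3)/(4(n+1) + 3)] · 9·36/8 → 81/2.
Thus R = 1/(81/2) = 2/81.
Check x = -241/81: the terms are asymptotic to a nonzero constant times 1/n, so the series diverges by limit comparison with Σ 1/n.
Endpoint x = -245/81: the terms alternate in sign and decrease monotonically to 0 in absolute value (size ~ c/n), so the alternating series test gives convergence.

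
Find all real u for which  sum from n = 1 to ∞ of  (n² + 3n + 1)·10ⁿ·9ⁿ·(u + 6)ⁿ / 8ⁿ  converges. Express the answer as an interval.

The ratio of consecutive coefficients is [((n+1)² + 3(n+1) + 1)/(n² + 3n + 1)] · 10·9/8 → 45/4.
Hence the series converges for |u + 6| < 1/(45/4) = 4/45, so the radius of convergence is 4/45.
Check u = -266/45: the terms have absolute value of order n², which does not tend to 0, so the series diverges by the divergence test.
Endpoint u = -274/45: the terms have absolute value of order n², which does not tend to 0, so the series diverges by the divergence test.

(-274/45, -266/45)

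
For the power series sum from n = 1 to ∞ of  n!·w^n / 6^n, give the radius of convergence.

The ratio of consecutive coefficients is (n+1) · 1/6 → ∞.
The terms grow without bound for any w ≠ 0, so R = 0 (convergence only at w = 0).

R = 0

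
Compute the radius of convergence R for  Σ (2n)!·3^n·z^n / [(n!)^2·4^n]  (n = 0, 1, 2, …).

R = 1/3

The ratio of consecutive coefficients is (2n+1)·(2n+2)/(n+1)² · 3/4 → 3.
Thus R = 1/(3) = 1/3.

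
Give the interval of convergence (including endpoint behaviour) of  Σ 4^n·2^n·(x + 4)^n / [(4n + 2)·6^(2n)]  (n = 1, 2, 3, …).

The ratio of consecutive coefficients is [(4n + 2)/(4(n+1) + 2)] · 4·2/36 → 2/9.
Thus R = 1/(2/9) = 9/2.
When x = 1/2, comparison with the harmonic series Σ 1/n shows the series diverges.
At x = -17/2: convergence follows from the alternating series test (terms decrease monotonically to 0).

[-17/2, 1/2)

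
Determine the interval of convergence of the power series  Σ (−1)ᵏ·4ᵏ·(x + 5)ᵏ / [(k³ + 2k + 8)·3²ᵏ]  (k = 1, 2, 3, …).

The ratio of consecutive coefficients is [(k³ + 2k + 8)/((k+1)³ + 2(k+1) + 8)] · 4/9 → 4/9.
Hence the series converges for |x + 5| < 1/(4/9) = 9/4, so the radius of convergence is 9/4.
Endpoint x = -11/4: the series is dominated by a constant times Σ 1/k³, which converges (p = 3 > 1).
Endpoint x = -29/4: absolute convergence follows by limit comparison with Σ 1/k³.

[-29/4, -11/4]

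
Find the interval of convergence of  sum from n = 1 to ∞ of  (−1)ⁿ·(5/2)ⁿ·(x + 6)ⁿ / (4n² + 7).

The ratio of consecutive coefficients is [(4n² + 7)/(4(n+1)² + 7)] · 5/2 → 5/2.
Thus R = 1/(5/2) = 2/5.
At x = -28/5: the terms are on the order of 1/n², so the series converges absolutely by comparison with the p-series (p = 2 > 1).
Check x = -32/5: the series is dominated by a constant times Σ 1/n², which converges (p = 2 > 1).

[-32/5, -28/5]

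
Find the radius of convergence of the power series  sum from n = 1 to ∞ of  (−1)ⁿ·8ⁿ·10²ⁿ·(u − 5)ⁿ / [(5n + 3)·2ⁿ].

R = 1/400

Apply the ratio test: |a_{n+1}| / |a_n| = [(5n + 3)/(5(n+1) + 3)] · 8·100/2, which tends to 400 as n → ∞.
Thus R = 1/(400) = 1/400.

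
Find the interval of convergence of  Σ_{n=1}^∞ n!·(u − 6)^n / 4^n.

{6}

Ratio test: |a_{n+1}/a_n| = (n+1) · 1/4 → ∞ as n → ∞.
Since the ratio → ∞, the series diverges for every u ≠ 6, and R = 0.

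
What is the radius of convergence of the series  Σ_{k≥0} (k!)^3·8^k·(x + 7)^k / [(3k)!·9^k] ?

Ratio test: |a_{k+1}/a_k| = (k+1)³/[(3k+1)·(3k+2)·(3k+3)] · 8/9 → 8/243 as k → ∞.
Hence the series converges for |x + 7| < 1/(8/243) = 243/8, so the radius of convergence is 243/8.

R = 243/8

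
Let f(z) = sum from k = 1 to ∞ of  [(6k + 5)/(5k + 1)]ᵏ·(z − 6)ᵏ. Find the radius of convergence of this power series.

R = 5/6

Applying the root test, |a_k|^(1/k) = (6k + 5)/(5k + 1) → 6/5.
Thus R = 1/(6/5) = 5/6.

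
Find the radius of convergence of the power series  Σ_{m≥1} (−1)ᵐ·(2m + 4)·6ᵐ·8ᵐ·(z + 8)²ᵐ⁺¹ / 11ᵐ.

R = √33/12

The ratio of consecutive coefficients is [(2(m+1) + 4)/(2m + 4)] · 6·8/11 → 48/11.
Writing y = (z + 8)², the series in y has radius 11/48, so |z + 8| < √(11/48) and R = √33/12.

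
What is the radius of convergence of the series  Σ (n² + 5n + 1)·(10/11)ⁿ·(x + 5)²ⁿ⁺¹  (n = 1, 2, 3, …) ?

R = √110/10

Apply the ratio test: |a_{n+1}| / |a_n| = [((n+1)² + 5(n+1) + 1)/(n² + 5n + 1)] · 10/11, which tends to 10/11 as n → ∞.
Successive powers of (x + 5) differ by 2, so the series converges when |x + 5|² · 10/11 < 1, i.e. |x + 5| < √(11/10). So R = √110/10.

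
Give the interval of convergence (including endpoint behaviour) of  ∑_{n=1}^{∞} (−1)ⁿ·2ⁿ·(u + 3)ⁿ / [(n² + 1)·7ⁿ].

Apply the ratio test: |a_{n+1}| / |a_n| = [(n² + 1)/((n+1)² + 1)] · 2/7, which tends to 2/7 as n → ∞.
The series converges when 2/7 · |u + 3| < 1, giving R = 7/2.
Endpoint u = 1/2: the series is dominated by a constant times Σ 1/n², which converges (p = 2 > 1).
Check u = -13/2: the terms are on the order of 1/n², so the series converges absolutely by comparison with the p-series (p = 2 > 1).

[-13/2, 1/2]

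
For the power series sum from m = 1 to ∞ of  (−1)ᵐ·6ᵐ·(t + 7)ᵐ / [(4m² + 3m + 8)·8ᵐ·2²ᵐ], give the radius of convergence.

R = 16/3

Ratio test: |a_{m+1}/a_m| = [(4m² + 3m + 8)/(4(m+1)² + 3(m+1) + 8)] · 6/(8·4) → 3/16 as m → ∞.
Hence the series converges for |t + 7| < 1/(3/16) = 16/3, so the radius of convergence is 16/3.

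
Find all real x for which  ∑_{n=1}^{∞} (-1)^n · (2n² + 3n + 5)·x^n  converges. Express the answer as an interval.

By the ratio test, |a_{n+1}/a_n| = (2(n+1)² + 3(n+1) + 5)/(2n² + 3n + 5) → 1.
Convergence for |x| < 1, so R = 1.
At x = 1: the terms do not tend to 0, so the series diverges.
When x = -1, the terms do not tend to 0, so the series diverges.

(-1, 1)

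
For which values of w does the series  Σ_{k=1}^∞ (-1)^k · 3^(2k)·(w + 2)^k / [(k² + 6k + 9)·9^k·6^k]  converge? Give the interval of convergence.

The ratio of consecutive coefficients is [(k² + 6k + 9)/((k+1)² + 6(k+1) + 9)] · 9/(9·6) → 1/6.
Hence the series converges for |w + 2| < 1/(1/6) = 6, so the radius of convergence is 6.
At w = 4: the terms are on the order of 1/k², so the series converges absolutely by comparison with the p-series (p = 2 > 1).
At w = -8: the terms are on the order of 1/k², so the series converges absolutely by comparison with the p-series (p = 2 > 1).

[-8, 4]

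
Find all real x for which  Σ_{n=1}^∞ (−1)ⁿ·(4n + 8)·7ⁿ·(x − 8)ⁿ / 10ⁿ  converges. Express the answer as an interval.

(46/7, 66/7)

The ratio of consecutive coefficients is [(4(n+1) + 8)/(4n + 8)] · 7/10 → 7/10.
Thus R = 1/(7/10) = 10/7.
Endpoint x = 66/7: the terms have absolute value of order n, which does not tend to 0, so the series diverges by the divergence test.
Endpoint x = 46/7: the n-th term does not approach 0; divergence by the term test.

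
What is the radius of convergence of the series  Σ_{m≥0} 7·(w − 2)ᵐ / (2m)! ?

R = ∞

Ratio test: |a_{m+1}/a_m| = 7/7 · 1/[(2m+1)·(2m+2)] → 0 as m → ∞.
The limit is 0, so the series converges for all w; R = ∞.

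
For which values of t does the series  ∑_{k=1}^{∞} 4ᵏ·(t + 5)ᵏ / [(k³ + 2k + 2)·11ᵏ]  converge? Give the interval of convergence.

[-31/4, -9/4]

The ratio of consecutive coefficients is [(k³ + 2k + 2)/((k+1)³ + 2(k+1) + 2)] · 4/11 → 4/11.
The series converges when 4/11 · |t + 5| < 1, giving R = 11/4.
Check t = -9/4: the series is dominated by a constant times Σ 1/k³, which converges (p = 3 > 1).
At t = -31/4: the terms are on the order of 1/k³, so the series converges absolutely by comparison with the p-series (p = 3 > 1).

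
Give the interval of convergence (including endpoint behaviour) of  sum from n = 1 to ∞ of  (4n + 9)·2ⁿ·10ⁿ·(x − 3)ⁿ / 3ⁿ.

By the ratio test, |a_{n+1}/a_n| = [(4(n+1) + 9)/(4n + 9)] · 2·10/3 → 20/3.
Thus R = 1/(20/3) = 3/20.
When x = 63/20, the n-th term does not approach 0; divergence by the term test.
Check x = 57/20: the n-th term does not approach 0; divergence by the term test.

(57/20, 63/20)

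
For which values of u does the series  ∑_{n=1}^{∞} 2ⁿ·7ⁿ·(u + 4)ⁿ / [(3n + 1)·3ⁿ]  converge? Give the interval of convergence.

[-59/14, -53/14)

The ratio of consecutive coefficients is [(3n + 1)/(3(n+1) + 1)] · 2·7/3 → 14/3.
Convergence for |u + 4| · 14/3 < 1, i.e. |u + 4| < 3/14. So R = 3/14.
Endpoint u = -53/14: comparison with the harmonic series Σ 1/n shows the series diverges.
When u = -59/14, the terms alternate in sign and decrease monotonically to 0 in absolute value (size ~ c/n), so the alternating series test gives convergence.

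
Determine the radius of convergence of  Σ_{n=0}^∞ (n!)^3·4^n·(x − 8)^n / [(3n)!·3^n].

The ratio of consecutive coefficients is (n+1)³/[(3n+1)·(3n+2)·(3n+3)] · 4/3 → 4/81.
The series converges when 4/81 · |x − 8| < 1, giving R = 81/4.

R = 81/4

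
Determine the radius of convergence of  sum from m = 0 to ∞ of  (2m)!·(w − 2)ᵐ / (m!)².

Ratio test: |a_{m+1}/a_m| = (2m+1)·(2m+2)/(m+1)² → 4 as m → ∞.
Hence the series converges for |w − 2| < 1/(4) = 1/4, so the radius of convergence is 1/4.

R = 1/4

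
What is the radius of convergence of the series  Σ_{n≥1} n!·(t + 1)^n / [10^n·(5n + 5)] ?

The ratio of consecutive coefficients is (n+1) · 1/10 · (5n + 5)/(5(n+1) + 5) → ∞.
The ratio grows without bound, so the series diverges whenever (t + 1) ≠ 0; it converges only at t = -1. R = 0.

R = 0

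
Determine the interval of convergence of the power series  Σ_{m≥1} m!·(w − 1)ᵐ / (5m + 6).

{1}

Ratio test: |a_{m+1}/a_m| = (m+1) · (5m + 6)/(5(m+1) + 6) → ∞ as m → ∞.
The terms grow without bound for any (w − 1) ≠ 0, so R = 0 (convergence only at w = 1).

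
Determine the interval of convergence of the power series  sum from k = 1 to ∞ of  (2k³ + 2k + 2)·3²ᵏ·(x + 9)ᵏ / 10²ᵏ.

(-181/9, 19/9)

The ratio of consecutive coefficients is [(2(k+1)³ + 2(k+1) + 2)/(2k³ + 2k + 2)] · 9/100 → 9/100.
Hence the series converges for |x + 9| < 1/(9/100) = 100/9, so the radius of convergence is 100/9.
Check x = 19/9: the terms do not tend to 0, so the series diverges.
At x = -181/9: the k-th term does not approach 0; divergence by the term test.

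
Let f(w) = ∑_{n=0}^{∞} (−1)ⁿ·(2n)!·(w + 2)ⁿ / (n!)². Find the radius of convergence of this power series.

R = 1/4

The ratio of consecutive coefficients is (2n+1)·(2n+2)/(n+1)² → 4.
Convergence for |w + 2| · 4 < 1, i.e. |w + 2| < 1/4. So R = 1/4.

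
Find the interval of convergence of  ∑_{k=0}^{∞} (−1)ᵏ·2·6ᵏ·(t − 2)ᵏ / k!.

Apply the ratio test: |a_{k+1}| / |a_k| = 2/2 · 6 · 1/(k+1), which tends to 0 as k → ∞.
The limit is 0, so the series converges for all t; R = ∞.

(−∞, ∞)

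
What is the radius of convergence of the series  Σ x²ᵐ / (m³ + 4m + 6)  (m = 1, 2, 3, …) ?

R = 1

Ratio test: |a_{m+1}/a_m| = (m³ + 4m + 6)/((m+1)³ + 4(m+1) + 6) → 1 as m → ∞.
Writing y = x², the series in y has radius 1, so |x| < √(1) = 1 and R = 1.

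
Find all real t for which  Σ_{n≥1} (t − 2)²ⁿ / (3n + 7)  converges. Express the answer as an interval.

(1, 3)

Apply the ratio test: |a_{n+1}| / |a_n| = (3n + 7)/(3(n+1) + 7), which tends to 1 as n → ∞.
Since the exponent of (t − 2) increases by 2 each term, convergence requires |t − 2|² < 1, hence R = 1.
When t = 3, the terms are asymptotic to a nonzero constant times 1/n, so the series diverges by limit comparison with Σ 1/n.
Endpoint t = 1: comparison with the harmonic series Σ 1/n shows the series diverges.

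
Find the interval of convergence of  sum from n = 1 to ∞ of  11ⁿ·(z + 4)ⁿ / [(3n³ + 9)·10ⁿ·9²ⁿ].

[-854/11, 766/11]

By the ratio test, |a_{n+1}/a_n| = [(3n³ + 9)/(3(n+1)³ + 9)] · 11/(10·81) → 11/810.
Convergence for |z + 4| · 11/810 < 1, i.e. |z + 4| < 810/11. So R = 810/11.
Endpoint z = 766/11: the series is dominated by a constant times Σ 1/n³, which converges (p = 3 > 1).
At z = -854/11: absolute convergence follows by limit comparison with Σ 1/n³.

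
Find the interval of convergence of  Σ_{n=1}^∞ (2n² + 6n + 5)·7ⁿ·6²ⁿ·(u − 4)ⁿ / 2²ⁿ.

Ratio test: |a_{n+1}/a_n| = [(2(n+1)² + 6(n+1) + 5)/(2n² + 6n + 5)] · 7·36/4 → 63 as n → ∞.
Thus R = 1/(63) = 1/63.
Endpoint u = 253/63: the terms do not tend to 0, so the series diverges.
At u = 251/63: the n-th term does not approach 0; divergence by the term test.

(251/63, 253/63)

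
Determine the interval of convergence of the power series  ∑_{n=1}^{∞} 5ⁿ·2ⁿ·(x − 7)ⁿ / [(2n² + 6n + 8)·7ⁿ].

Ratio test: |a_{n+1}/a_n| = [(2n² + 6n + 8)/(2(n+1)² + 6(n+1) + 8)] · 5·2/7 → 10/7 as n → ∞.
Thus R = 1/(10/7) = 7/10.
At x = 77/10: the series is dominated by a constant times Σ 1/n², which converges (p = 2 > 1).
At x = 63/10: absolute convergence follows by limit comparison with Σ 1/n².

[63/10, 77/10]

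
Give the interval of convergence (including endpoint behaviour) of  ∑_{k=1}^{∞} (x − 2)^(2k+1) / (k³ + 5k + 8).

[1, 3]

Ratio test: |a_{k+1}/a_k| = (k³ + 5k + 8)/((k+1)³ + 5(k+1) + 8) → 1 as k → ∞.
Successive powers of (x − 2) differ by 2, so the series converges when |x − 2|² · 1 < 1, i.e. |x − 2| < √(1) = 1. So R = 1.
At x = 3: the terms are on the order of 1/k³, so the series converges absolutely by comparison with the p-series (p = 3 > 1).
At x = 1: absolute convergence follows by limit comparison with Σ 1/k³.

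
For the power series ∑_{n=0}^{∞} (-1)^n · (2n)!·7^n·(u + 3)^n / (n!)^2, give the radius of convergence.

The ratio of consecutive coefficients is (2n+1)·(2n+2)/(n+1)² · 7 → 28.
Convergence for |u + 3| · 28 < 1, i.e. |u + 3| < 1/28. So R = 1/28.

R = 1/28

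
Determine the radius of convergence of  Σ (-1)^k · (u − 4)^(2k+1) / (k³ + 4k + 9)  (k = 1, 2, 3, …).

Apply the ratio test: |a_{k+1}| / |a_k| = (k³ + 4k + 9)/((k+1)³ + 4(k+1) + 9), which tends to 1 as k → ∞.
Since the exponent of (u − 4) increases by 2 each term, convergence requires |u − 4|² < 1, hence R = 1.

R = 1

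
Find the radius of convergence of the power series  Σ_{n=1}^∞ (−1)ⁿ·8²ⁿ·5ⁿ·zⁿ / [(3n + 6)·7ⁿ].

The ratio of consecutive coefficients is [(3n + 6)/(3(n+1) + 6)] · 64·5/7 → 320/7.
Thus R = 1/(320/7) = 7/320.

R = 7/320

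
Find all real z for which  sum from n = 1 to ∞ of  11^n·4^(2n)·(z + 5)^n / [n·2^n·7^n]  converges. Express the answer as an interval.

[-447/88, -433/88)

The ratio of consecutive coefficients is [n/(n+1)] · 11·16/(2·7) → 88/7.
The series converges when 88/7 · |z + 5| < 1, giving R = 7/88.
When z = -433/88, comparison with the harmonic series Σ 1/n shows the series diverges.
Endpoint z = -447/88: convergence follows from the alternating series test (terms decrease monotonically to 0).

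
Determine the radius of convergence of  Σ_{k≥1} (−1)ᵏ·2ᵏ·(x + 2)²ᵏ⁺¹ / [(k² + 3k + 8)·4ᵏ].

By the ratio test, |a_{k+1}/a_k| = [(k² + 3k + 8)/((k+1)² + 3(k+1) + 8)] · 2/4 → 1/2.
Writing y = (x + 2)², the series in y has radius 2, so |x + 2| < √(2) and R = √2.

R = √2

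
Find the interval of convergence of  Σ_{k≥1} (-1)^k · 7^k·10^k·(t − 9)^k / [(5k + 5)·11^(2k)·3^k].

(267/70, 993/70]

Apply the ratio test: |a_{k+1}| / |a_k| = [(5k + 5)/(5(k+1) + 5)] · 7·10/(121·3), which tends to 70/363 as k → ∞.
The series converges when 70/363 · |t − 9| < 1, giving R = 363/70.
At t = 993/70: an alternating series whose terms decrease to 0 in absolute value, so it converges by the Leibniz criterion.
At t = 267/70: comparison with the harmonic series Σ 1/k shows the series diverges.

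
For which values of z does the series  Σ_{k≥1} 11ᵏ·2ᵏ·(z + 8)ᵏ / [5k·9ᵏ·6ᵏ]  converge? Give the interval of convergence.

By the ratio test, |a_{k+1}/a_k| = [5k/5(k+1)] · 11·2/(9·6) → 11/27.
Convergence for |z + 8| · 11/27 < 1, i.e. |z + 8| < 27/11. So R = 27/11.
At z = -61/11: the terms behave like c/k; limit comparison with the harmonic series gives divergence.
Endpoint z = -115/11: the terms alternate in sign and decrease monotonically to 0 in absolute value (size ~ c/k), so the alternating series test gives convergence.

[-115/11, -61/11)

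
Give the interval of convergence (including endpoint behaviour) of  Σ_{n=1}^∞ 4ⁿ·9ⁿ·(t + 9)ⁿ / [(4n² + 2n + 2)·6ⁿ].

[-55/6, -53/6]

Apply the ratio test: |a_{n+1}| / |a_n| = [(4n² + 2n + 2)/(4(n+1)² + 2(n+1) + 2)] · 4·9/6, which tends to 6 as n → ∞.
The series converges when 6 · |t + 9| < 1, giving R = 1/6.
At t = -53/6: the series is dominated by a constant times Σ 1/n², which converges (p = 2 > 1).
Endpoint t = -55/6: the terms are on the order of 1/n², so the series converges absolutely by comparison with the p-series (p = 2 > 1).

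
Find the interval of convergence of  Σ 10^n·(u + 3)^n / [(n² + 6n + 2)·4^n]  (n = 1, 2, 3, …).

[-17/5, -13/5]

Apply the ratio test: |a_{n+1}| / |a_n| = [(n² + 6n + 2)/((n+1)² + 6(n+1) + 2)] · 10/4, which tends to 5/2 as n → ∞.
Thus R = 1/(5/2) = 2/5.
At u = -13/5: absolute convergence follows by limit comparison with Σ 1/n².
Check u = -17/5: absolute convergence follows by limit comparison with Σ 1/n².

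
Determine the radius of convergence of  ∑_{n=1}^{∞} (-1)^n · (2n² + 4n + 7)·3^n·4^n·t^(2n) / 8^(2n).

Ratio test: |a_{n+1}/a_n| = [(2(n+1)² + 4(n+1) + 7)/(2n² + 4n + 7)] · 3·4/64 → 3/16 as n → ∞.
Writing y = t², the series in y has radius 16/3, so |t| < √(16/3) and R = 4√3/3.

R = 4√3/3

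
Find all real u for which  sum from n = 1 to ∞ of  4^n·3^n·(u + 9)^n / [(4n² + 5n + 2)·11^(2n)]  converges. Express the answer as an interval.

[-229/12, 13/12]

By the ratio test, |a_{n+1}/a_n| = [(4n² + 5n + 2)/(4(n+1)² + 5(n+1) + 2)] · 4·3/121 → 12/121.
Thus R = 1/(12/121) = 121/12.
When u = 13/12, the terms are on the order of 1/n², so the series converges absolutely by comparison with the p-series (p = 2 > 1).
At u = -229/12: the terms are on the order of 1/n², so the series converges absolutely by comparison with the p-series (p = 2 > 1).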